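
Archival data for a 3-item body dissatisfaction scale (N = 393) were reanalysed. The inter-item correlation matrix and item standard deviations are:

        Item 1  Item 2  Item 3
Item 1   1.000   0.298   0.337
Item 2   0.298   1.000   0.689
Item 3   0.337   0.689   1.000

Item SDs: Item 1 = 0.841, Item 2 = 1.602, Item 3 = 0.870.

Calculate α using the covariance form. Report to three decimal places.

α = 0.666

Σσ²ᵢ = 0.841² + 1.602² + 0.870² = 4.0306
Covariances σ_ij = r_ij · s_i · s_j:
  σ(Item 1,Item 2) = 0.298 × 0.841 × 1.602 = 0.4015
  σ(Item 1,Item 3) = 0.337 × 0.841 × 0.870 = 0.2466
  σ(Item 2,Item 3) = 0.689 × 1.602 × 0.870 = 0.9603
σ²_T = Σσ²ᵢ + 2·Σσ_ij = 4.0306 + 2 × 1.6084 = 7.2474
α = (3/2)·(1 − 4.0306/7.2474) = 0.666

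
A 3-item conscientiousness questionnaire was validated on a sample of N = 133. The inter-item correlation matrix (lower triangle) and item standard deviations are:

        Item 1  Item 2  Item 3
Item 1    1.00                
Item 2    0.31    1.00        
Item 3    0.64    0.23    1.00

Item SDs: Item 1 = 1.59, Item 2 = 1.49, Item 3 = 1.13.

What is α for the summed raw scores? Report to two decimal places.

α = 0.64

Σσ²ᵢ = 1.59² + 1.49² + 1.13² = 6.0251
Covariances σ_ij = r_ij · s_i · s_j:
  σ(Item 1,Item 2) = 0.31 × 1.59 × 1.49 = 0.7344
  σ(Item 1,Item 3) = 0.64 × 1.59 × 1.13 = 1.1499
  σ(Item 2,Item 3) = 0.23 × 1.49 × 1.13 = 0.3873
σ²_T = Σσ²ᵢ + 2·Σσ_ij = 6.0251 + 2 × 2.2716 = 10.5683
α = (3/2)·(1 − 6.0251/10.5683) = 0.64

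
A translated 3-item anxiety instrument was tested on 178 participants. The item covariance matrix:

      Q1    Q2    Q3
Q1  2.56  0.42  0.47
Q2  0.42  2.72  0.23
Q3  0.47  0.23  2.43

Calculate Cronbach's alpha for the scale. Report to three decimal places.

Cronbach's alpha = 0.338

Σσᵢ² = 2.56 + 2.72 + 2.43 = 7.71
Sum of off-diagonal covariances = 1.12
total variance = 7.71 + 2 × 1.12 = 9.95
α = (k/(k−1))·(1 − Σσᵢ²/total variance) = (3/2)·(1 − 7.71/9.95) = 0.338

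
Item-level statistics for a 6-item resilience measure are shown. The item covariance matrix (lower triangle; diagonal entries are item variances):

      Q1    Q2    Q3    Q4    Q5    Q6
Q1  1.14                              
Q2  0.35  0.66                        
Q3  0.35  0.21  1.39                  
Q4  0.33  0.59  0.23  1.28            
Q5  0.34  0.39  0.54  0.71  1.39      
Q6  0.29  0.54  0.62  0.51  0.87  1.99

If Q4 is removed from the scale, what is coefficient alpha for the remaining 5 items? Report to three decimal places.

Remaining items: Q1, Q2, Q3, Q5, Q6 (k = 5).
Σσ²ᵢ = 1.14 + 0.66 + 1.39 + 1.39 + 1.99 = 6.57
Var(T) = 6.57 + 2 × 4.50 = 15.57
α (item deleted) = (5/4)·(1 − 6.57/15.57) = 0.723

α = 0.723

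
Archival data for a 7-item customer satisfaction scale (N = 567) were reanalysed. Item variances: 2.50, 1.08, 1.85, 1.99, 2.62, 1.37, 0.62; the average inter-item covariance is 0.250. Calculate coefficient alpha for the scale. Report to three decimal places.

Σσᵢ² = 2.50 + 1.08 + 1.85 + 1.99 + 2.62 + 1.37 + 0.62 = 12.03
Sum of the 21 distinct covariances = 21 × 0.250 = 5.250
Var(T) = Σσᵢ² + 2·Σcov = 12.03 + 2 × 5.250 = 22.530
α = (7/6)·(1 − 12.03/22.530) = 0.544

coefficient alpha = 0.544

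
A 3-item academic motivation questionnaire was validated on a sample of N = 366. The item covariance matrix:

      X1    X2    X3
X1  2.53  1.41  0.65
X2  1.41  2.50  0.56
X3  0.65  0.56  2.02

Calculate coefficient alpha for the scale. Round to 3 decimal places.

α = 0.640

Σσᵢ² = 2.53 + 2.50 + 2.02 = 7.05
Sum of the distinct covariances = 2.62
total variance = 7.05 + 2 × 2.62 = 12.29
α = (k/(k−1))·(1 − Σσᵢ²/total variance) = (3/2)·(1 − 7.05/12.29) = 0.640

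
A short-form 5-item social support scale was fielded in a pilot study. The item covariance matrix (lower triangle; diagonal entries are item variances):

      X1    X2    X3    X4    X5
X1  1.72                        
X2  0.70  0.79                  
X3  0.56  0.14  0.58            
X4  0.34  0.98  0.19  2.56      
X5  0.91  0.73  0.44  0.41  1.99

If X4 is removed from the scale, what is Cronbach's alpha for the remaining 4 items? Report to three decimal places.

Remaining items: X1, X2, X3, X5 (k = 4).
Σσ²ᵢ = 1.72 + 0.79 + 0.58 + 1.99 = 5.08
total variance = 5.08 + 2 × 3.48 = 12.04
α (item deleted) = (4/3)·(1 − 5.08/12.04) = 0.771

α = 0.771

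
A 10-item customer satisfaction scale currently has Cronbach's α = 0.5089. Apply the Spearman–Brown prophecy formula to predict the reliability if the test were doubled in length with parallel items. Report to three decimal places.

Length factor m = 2
α' = m·α / (1 + (m−1)·α)
   = 2 × 0.5089 / (1 + (2 − 1) × 0.5089)
   = 1.0178 / 1.5089 = 0.675

predicted reliability = 0.675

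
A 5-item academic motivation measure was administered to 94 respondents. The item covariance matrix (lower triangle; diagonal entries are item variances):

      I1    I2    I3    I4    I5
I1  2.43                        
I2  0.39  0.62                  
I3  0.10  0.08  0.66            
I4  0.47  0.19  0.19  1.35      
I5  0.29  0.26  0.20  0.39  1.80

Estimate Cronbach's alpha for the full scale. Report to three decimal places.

ΣVar(i) = 2.43 + 0.62 + 0.66 + 1.35 + 1.80 = 6.86
Σ_{i<j} σ_ij = 2.56
σ²_T = 6.86 + 2 × 2.56 = 11.98
α = (k/(k−1))·(1 − ΣVar(i)/σ²_T) = (5/4)·(1 − 6.86/11.98) = 0.534

Cronbach's alpha = 0.534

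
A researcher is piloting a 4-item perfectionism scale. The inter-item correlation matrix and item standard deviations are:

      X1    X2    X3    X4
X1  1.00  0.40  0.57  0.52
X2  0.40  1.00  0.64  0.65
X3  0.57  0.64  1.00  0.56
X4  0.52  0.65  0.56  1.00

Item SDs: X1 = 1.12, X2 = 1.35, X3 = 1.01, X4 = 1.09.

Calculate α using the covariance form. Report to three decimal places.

α = 0.828

Σσ²ᵢ = 1.12² + 1.35² + 1.01² + 1.09² = 5.2851
Covariances σ_ij = r_ij · s_i · s_j:
  σ(X1,X2) = 0.40 × 1.12 × 1.35 = 0.6048
  σ(X1,X3) = 0.57 × 1.12 × 1.01 = 0.6448
  σ(X1,X4) = 0.52 × 1.12 × 1.09 = 0.6348
  σ(X2,X3) = 0.64 × 1.35 × 1.01 = 0.8726
  σ(X2,X4) = 0.65 × 1.35 × 1.09 = 0.9565
  σ(X3,X4) = 0.56 × 1.01 × 1.09 = 0.6165
σ²_T = Σσ²ᵢ + 2·Σσ_ij = 5.2851 + 2 × 4.3300 = 13.9451
α = (4/3)·(1 − 5.2851/13.9451) = 0.828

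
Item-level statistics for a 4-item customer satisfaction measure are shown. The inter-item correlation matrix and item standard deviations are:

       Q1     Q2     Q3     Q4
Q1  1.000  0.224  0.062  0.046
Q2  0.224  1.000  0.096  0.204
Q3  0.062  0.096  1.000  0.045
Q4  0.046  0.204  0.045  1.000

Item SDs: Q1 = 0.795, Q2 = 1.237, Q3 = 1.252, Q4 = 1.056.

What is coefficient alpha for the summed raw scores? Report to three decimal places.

coefficient alpha = 0.330

Σσ²ᵢ = 0.795² + 1.237² + 1.252² + 1.056² = 4.8448
Covariances σ_ij = r_ij · s_i · s_j:
  σ(Q1,Q2) = 0.224 × 0.795 × 1.237 = 0.2203
  σ(Q1,Q3) = 0.062 × 0.795 × 1.252 = 0.0617
  σ(Q1,Q4) = 0.046 × 0.795 × 1.056 = 0.0386
  σ(Q2,Q3) = 0.096 × 1.237 × 1.252 = 0.1487
  σ(Q2,Q4) = 0.204 × 1.237 × 1.056 = 0.2665
  σ(Q3,Q4) = 0.045 × 1.252 × 1.056 = 0.0595
σ²_T = Σσ²ᵢ + 2·Σσ_ij = 4.8448 + 2 × 0.7953 = 6.4354
α = (4/3)·(1 − 4.8448/6.4354) = 0.330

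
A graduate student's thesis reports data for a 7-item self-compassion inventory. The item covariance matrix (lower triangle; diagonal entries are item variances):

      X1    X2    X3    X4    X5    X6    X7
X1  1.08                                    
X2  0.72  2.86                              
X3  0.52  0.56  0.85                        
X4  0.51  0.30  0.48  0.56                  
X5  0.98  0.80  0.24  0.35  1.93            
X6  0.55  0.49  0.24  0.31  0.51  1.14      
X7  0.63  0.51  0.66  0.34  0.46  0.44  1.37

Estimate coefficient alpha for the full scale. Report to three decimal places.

ΣVar(i) = 1.08 + 2.86 + 0.85 + 0.56 + 1.93 + 1.14 + 1.37 = 9.79
Sum of off-diagonal covariances = 10.60
σ²_T = 9.79 + 2 × 10.60 = 30.99
α = (k/(k−1))·(1 − ΣVar(i)/σ²_T) = (7/6)·(1 − 9.79/30.99) = 0.798

coefficient alpha = 0.798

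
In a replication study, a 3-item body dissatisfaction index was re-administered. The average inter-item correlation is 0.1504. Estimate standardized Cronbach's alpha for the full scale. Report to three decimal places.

Standardized α = k·r̄ / (1 + (k−1)·r̄) = 3 × 0.1504 / (1 + 2 × 0.1504)
  = 0.4512 / 1.3008 = 0.347

α = 0.347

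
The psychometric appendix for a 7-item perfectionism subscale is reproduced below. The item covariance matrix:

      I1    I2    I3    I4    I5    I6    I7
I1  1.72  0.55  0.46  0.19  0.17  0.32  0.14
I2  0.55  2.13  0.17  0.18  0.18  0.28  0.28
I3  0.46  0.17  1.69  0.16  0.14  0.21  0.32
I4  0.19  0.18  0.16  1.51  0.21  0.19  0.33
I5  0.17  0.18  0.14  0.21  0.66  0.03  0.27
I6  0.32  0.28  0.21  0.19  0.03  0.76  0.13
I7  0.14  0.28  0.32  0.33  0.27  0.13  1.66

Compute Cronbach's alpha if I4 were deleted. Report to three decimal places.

Remaining items: I1, I2, I3, I5, I6, I7 (k = 6).
Σσᵢ² = 1.72 + 2.13 + 1.69 + 0.66 + 0.76 + 1.66 = 8.62
σ²_T = 8.62 + 2 × 3.65 = 15.92
α (item deleted) = (6/5)·(1 − 8.62/15.92) = 0.550

α = 0.550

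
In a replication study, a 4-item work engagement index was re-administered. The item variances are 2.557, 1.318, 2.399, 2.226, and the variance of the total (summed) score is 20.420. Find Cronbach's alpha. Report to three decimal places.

ΣVar(i) = 2.557 + 1.318 + 2.399 + 2.226 = 8.500
α = (k/(k−1))·(1 − ΣVar(i)/σ²_T) = (4/3)·(1 − 8.500/20.420) = 0.778

α = 0.778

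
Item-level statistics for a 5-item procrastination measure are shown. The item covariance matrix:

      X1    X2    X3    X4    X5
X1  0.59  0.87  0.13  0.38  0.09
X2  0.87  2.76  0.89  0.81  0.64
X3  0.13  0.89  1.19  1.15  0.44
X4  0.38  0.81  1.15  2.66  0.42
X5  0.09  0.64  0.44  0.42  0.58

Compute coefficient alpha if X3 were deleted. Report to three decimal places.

α = 0.658

Remaining items: X1, X2, X4, X5 (k = 4).
sum of item variances = 0.59 + 2.76 + 2.66 + 0.58 = 6.59
total variance = 6.59 + 2 × 3.21 = 13.01
α (item deleted) = (4/3)·(1 − 6.59/13.01) = 0.658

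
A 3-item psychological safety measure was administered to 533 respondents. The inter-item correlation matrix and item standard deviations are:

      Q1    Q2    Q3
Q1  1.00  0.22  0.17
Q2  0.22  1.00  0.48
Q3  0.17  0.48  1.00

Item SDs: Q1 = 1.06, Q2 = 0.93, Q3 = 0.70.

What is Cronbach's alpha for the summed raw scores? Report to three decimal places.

Cronbach's alpha = 0.519

Σσ²ᵢ = 1.06² + 0.93² + 0.70² = 2.4785
Covariances σ_ij = r_ij · s_i · s_j:
  σ(Q1,Q2) = 0.22 × 1.06 × 0.93 = 0.2169
  σ(Q1,Q3) = 0.17 × 1.06 × 0.70 = 0.1261
  σ(Q2,Q3) = 0.48 × 0.93 × 0.70 = 0.3125
σ²_T = Σσ²ᵢ + 2·Σσ_ij = 2.4785 + 2 × 0.6555 = 3.7895
α = (3/2)·(1 − 2.4785/3.7895) = 0.519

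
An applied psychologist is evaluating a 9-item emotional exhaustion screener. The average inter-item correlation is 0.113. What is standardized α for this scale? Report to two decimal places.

α = 0.53

Standardized α = k·r̄ / (1 + (k−1)·r̄) = 9 × 0.113 / (1 + 8 × 0.113)
  = 1.0170 / 1.9040 = 0.53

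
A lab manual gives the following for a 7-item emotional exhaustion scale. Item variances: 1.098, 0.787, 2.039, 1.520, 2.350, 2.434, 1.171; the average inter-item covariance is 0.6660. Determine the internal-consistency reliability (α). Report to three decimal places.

Σσᵢ² = 1.098 + 0.787 + 2.039 + 1.520 + 2.350 + 2.434 + 1.171 = 11.399
Sum of the 21 distinct covariances = 21 × 0.6660 = 13.9860
σ²_T = Σσᵢ² + 2·Σcov = 11.399 + 2 × 13.9860 = 39.3710
α = (7/6)·(1 − 11.399/39.3710) = 0.829

α = 0.829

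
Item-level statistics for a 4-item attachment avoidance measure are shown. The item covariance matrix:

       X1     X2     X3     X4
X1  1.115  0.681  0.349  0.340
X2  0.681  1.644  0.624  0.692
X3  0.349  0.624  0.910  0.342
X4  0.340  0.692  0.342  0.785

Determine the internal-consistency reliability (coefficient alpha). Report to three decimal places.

coefficient alpha = 0.768

sum of item variances = 1.115 + 1.644 + 0.910 + 0.785 = 4.454
Sum of the distinct covariances = 3.028
σ²_total = 4.454 + 2 × 3.028 = 10.510
α = (k/(k−1))·(1 − sum of item variances/σ²_total) = (4/3)·(1 − 4.454/10.510) = 0.768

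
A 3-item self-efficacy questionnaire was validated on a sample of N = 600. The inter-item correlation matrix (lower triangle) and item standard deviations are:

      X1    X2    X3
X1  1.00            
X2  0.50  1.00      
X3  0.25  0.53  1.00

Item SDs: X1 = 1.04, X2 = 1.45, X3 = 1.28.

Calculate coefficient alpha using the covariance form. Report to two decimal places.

Σσ²ᵢ = 1.04² + 1.45² + 1.28² = 4.8225
Covariances σ_ij = r_ij · s_i · s_j:
  σ(X1,X2) = 0.50 × 1.04 × 1.45 = 0.7540
  σ(X1,X3) = 0.25 × 1.04 × 1.28 = 0.3328
  σ(X2,X3) = 0.53 × 1.45 × 1.28 = 0.9837
σ²_T = Σσ²ᵢ + 2·Σσ_ij = 4.8225 + 2 × 2.0705 = 8.9635
α = (3/2)·(1 − 4.8225/8.9635) = 0.69

α = 0.69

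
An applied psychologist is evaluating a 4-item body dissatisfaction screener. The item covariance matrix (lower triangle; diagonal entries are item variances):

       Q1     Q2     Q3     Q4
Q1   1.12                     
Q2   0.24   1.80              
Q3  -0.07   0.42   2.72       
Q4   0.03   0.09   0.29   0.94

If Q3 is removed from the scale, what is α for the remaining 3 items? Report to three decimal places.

Remaining items: Q1, Q2, Q4 (k = 3).
Σσ²ᵢ = 1.12 + 1.80 + 0.94 = 3.86
total variance = 3.86 + 2 × 0.36 = 4.58
α (item deleted) = (3/2)·(1 − 3.86/4.58) = 0.236

α = 0.236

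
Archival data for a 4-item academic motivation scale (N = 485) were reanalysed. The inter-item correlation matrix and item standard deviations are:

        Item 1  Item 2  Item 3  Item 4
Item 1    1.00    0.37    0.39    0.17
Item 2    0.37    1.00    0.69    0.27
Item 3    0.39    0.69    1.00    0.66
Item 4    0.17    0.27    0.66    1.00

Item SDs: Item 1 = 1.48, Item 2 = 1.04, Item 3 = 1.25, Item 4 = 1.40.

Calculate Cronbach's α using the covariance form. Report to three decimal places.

Σσ²ᵢ = 1.48² + 1.04² + 1.25² + 1.40² = 6.7945
Covariances σ_ij = r_ij · s_i · s_j:
  σ(Item 1,Item 2) = 0.37 × 1.48 × 1.04 = 0.5695
  σ(Item 1,Item 3) = 0.39 × 1.48 × 1.25 = 0.7215
  σ(Item 1,Item 4) = 0.17 × 1.48 × 1.40 = 0.3522
  σ(Item 2,Item 3) = 0.69 × 1.04 × 1.25 = 0.8970
  σ(Item 2,Item 4) = 0.27 × 1.04 × 1.40 = 0.3931
  σ(Item 3,Item 4) = 0.66 × 1.25 × 1.40 = 1.1550
σ²_T = Σσ²ᵢ + 2·Σσ_ij = 6.7945 + 2 × 4.0883 = 14.9711
α = (4/3)·(1 − 6.7945/14.9711) = 0.728

α = 0.728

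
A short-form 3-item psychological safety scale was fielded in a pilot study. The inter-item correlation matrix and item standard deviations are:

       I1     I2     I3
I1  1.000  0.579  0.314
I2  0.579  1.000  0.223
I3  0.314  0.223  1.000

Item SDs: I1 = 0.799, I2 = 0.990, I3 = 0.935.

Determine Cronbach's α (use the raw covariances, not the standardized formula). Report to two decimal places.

α = 0.63

Σσ²ᵢ = 0.799² + 0.990² + 0.935² = 2.4927
Covariances σ_ij = r_ij · s_i · s_j:
  σ(I1,I2) = 0.579 × 0.799 × 0.990 = 0.4580
  σ(I1,I3) = 0.314 × 0.799 × 0.935 = 0.2346
  σ(I2,I3) = 0.223 × 0.990 × 0.935 = 0.2064
σ²_T = Σσ²ᵢ + 2·Σσ_ij = 2.4927 + 2 × 0.8990 = 4.2907
α = (3/2)·(1 − 2.4927/4.2907) = 0.63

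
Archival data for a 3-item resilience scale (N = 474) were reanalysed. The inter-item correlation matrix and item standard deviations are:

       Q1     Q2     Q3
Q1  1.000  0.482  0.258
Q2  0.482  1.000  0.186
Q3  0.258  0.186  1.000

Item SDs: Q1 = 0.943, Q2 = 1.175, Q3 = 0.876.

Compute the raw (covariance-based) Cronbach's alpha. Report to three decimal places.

Σσ²ᵢ = 0.943² + 1.175² + 0.876² = 3.0372
Covariances σ_ij = r_ij · s_i · s_j:
  σ(Q1,Q2) = 0.482 × 0.943 × 1.175 = 0.5341
  σ(Q1,Q3) = 0.258 × 0.943 × 0.876 = 0.2131
  σ(Q2,Q3) = 0.186 × 1.175 × 0.876 = 0.1914
σ²_T = Σσ²ᵢ + 2·Σσ_ij = 3.0372 + 2 × 0.9386 = 4.9144
α = (3/2)·(1 − 3.0372/4.9144) = 0.573

Cronbach's alpha = 0.573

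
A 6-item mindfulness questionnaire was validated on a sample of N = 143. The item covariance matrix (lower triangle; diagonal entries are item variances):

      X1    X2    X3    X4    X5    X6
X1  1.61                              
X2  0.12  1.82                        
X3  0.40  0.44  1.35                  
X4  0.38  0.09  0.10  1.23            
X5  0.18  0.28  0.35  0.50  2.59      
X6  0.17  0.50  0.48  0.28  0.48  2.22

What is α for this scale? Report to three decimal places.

α = 0.561

Σσ²ᵢ = 1.61 + 1.82 + 1.35 + 1.23 + 2.59 + 2.22 = 10.82
Σ_{i<j} σ_ij = 4.75
Var(T) = 10.82 + 2 × 4.75 = 20.32
α = (k/(k−1))·(1 − Σσ²ᵢ/Var(T)) = (6/5)·(1 − 10.82/20.32) = 0.561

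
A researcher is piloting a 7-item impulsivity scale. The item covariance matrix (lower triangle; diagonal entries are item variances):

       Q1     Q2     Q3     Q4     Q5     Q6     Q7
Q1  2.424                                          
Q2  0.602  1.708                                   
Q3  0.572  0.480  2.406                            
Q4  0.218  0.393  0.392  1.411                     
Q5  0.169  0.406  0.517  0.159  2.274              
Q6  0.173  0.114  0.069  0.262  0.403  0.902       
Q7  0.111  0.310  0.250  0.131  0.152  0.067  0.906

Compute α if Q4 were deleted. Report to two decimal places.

α = 0.54

Remaining items: Q1, Q2, Q3, Q5, Q6, Q7 (k = 6).
ΣVar(i) = 2.424 + 1.708 + 2.406 + 2.274 + 0.902 + 0.906 = 10.620
Var(T) = 10.620 + 2 × 4.395 = 19.410
α (item deleted) = (6/5)·(1 − 10.620/19.410) = 0.54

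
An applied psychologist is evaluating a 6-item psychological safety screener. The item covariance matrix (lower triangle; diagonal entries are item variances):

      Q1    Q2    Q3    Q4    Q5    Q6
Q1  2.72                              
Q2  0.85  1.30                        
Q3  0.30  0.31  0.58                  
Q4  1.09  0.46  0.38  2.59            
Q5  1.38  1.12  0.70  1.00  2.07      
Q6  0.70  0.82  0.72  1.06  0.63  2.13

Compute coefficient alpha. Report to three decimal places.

sum of item variances = 2.72 + 1.30 + 0.58 + 2.59 + 2.07 + 2.13 = 11.39
Σ_{i<j} σ_ij = 11.52
σ²_total = 11.39 + 2 × 11.52 = 34.43
α = (k/(k−1))·(1 − sum of item variances/σ²_total) = (6/5)·(1 − 11.39/34.43) = 0.803

coefficient alpha = 0.803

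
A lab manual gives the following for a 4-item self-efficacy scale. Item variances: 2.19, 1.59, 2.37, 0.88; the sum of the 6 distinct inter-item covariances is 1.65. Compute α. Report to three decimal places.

α = 0.426

Σσᵢ² = 2.19 + 1.59 + 2.37 + 0.88 = 7.03
Sum of distinct covariances = 1.65
σ²_total = Σσᵢ² + 2·Σcov = 7.03 + 2 × 1.65 = 10.33
α = (4/3)·(1 − 7.03/10.33) = 0.426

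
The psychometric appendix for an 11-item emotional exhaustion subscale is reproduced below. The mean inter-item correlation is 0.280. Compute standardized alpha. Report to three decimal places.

standardized alpha = 0.811

Standardized α = k·r̄ / (1 + (k−1)·r̄) = 11 × 0.280 / (1 + 10 × 0.280)
  = 3.0800 / 3.8000 = 0.811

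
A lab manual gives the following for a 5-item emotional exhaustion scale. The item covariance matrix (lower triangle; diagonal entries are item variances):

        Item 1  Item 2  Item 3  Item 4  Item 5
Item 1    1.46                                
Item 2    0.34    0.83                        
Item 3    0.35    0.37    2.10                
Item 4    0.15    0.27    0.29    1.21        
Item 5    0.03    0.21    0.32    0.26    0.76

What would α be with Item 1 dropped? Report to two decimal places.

α = 0.55

Remaining items: Item 2, Item 3, Item 4, Item 5 (k = 4).
Σσ²ᵢ = 0.83 + 2.10 + 1.21 + 0.76 = 4.90
σ²_T = 4.90 + 2 × 1.72 = 8.34
α (item deleted) = (4/3)·(1 − 4.90/8.34) = 0.55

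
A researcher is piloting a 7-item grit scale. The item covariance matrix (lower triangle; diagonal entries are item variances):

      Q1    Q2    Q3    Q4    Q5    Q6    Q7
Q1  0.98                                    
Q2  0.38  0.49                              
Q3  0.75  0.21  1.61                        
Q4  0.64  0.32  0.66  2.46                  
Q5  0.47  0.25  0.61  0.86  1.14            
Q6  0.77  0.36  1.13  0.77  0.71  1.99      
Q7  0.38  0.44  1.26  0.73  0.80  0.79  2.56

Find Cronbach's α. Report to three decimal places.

α = 0.820

Σσ²ᵢ = 0.98 + 0.49 + 1.61 + 2.46 + 1.14 + 1.99 + 2.56 = 11.23
Sum of off-diagonal covariances = 13.29
total variance = 11.23 + 2 × 13.29 = 37.81
α = (k/(k−1))·(1 − Σσ²ᵢ/total variance) = (7/6)·(1 − 11.23/37.81) = 0.820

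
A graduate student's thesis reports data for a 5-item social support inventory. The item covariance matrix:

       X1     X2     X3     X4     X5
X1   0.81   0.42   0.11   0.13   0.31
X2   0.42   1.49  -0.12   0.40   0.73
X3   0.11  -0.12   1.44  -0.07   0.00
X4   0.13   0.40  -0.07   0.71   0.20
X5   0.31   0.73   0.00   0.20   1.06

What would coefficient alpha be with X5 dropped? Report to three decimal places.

Remaining items: X1, X2, X3, X4 (k = 4).
Σσᵢ² = 0.81 + 1.49 + 1.44 + 0.71 = 4.45
Var(T) = 4.45 + 2 × 0.87 = 6.19
α (item deleted) = (4/3)·(1 − 4.45/6.19) = 0.375

coefficient alpha = 0.375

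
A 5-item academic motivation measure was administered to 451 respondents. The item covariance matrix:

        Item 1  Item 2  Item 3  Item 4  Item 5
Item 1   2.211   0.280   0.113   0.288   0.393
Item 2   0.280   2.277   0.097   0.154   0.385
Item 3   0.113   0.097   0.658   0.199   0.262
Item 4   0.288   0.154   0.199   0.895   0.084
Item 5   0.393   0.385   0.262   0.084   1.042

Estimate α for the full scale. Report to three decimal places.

α = 0.486

Σσ²ᵢ = 2.211 + 2.277 + 0.658 + 0.895 + 1.042 = 7.083
Σ_{i<j} σ_ij = 2.255
Var(T) = 7.083 + 2 × 2.255 = 11.593
α = (k/(k−1))·(1 − Σσ²ᵢ/Var(T)) = (5/4)·(1 − 7.083/11.593) = 0.486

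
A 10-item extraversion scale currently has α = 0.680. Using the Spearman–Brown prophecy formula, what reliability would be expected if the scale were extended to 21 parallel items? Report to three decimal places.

Length factor m = 21/10 = 2.1000
α' = m·α / (1 + (m−1)·α)
   = 21/10 × 0.680 / (1 + (21/10 − 1) × 0.680)
   = 1.4280 / 1.7480 = 0.817

predicted reliability = 0.817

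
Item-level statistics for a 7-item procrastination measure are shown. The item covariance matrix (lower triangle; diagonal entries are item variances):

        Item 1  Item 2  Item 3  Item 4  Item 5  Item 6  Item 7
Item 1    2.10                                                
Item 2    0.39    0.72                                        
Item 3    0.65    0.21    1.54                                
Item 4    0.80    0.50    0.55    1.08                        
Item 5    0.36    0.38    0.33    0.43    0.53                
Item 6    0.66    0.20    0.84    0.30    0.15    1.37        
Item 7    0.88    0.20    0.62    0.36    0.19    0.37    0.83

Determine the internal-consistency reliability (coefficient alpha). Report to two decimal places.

α = 0.81

Σσᵢ² = 2.10 + 0.72 + 1.54 + 1.08 + 0.53 + 1.37 + 0.83 = 8.17
Sum of off-diagonal covariances = 9.37
total variance = 8.17 + 2 × 9.37 = 26.91
α = (k/(k−1))·(1 − Σσᵢ²/total variance) = (7/6)·(1 − 8.17/26.91) = 0.81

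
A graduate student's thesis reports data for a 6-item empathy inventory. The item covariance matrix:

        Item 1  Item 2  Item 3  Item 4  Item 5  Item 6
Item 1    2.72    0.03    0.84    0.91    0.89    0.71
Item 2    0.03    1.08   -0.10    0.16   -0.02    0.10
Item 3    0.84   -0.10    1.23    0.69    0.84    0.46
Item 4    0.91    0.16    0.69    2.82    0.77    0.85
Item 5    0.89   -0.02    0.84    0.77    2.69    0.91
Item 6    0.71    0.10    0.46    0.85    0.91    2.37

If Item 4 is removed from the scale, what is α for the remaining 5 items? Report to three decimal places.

α = 0.600

Remaining items: Item 1, Item 2, Item 3, Item 5, Item 6 (k = 5).
Σσ²ᵢ = 2.72 + 1.08 + 1.23 + 2.69 + 2.37 = 10.09
σ²_total = 10.09 + 2 × 4.66 = 19.41
α (item deleted) = (5/4)·(1 − 10.09/19.41) = 0.600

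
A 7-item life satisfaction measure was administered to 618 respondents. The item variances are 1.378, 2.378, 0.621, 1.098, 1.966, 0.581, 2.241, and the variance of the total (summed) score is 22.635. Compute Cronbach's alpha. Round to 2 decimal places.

Cronbach's alpha = 0.64

sum of item variances = 1.378 + 2.378 + 0.621 + 1.098 + 1.966 + 0.581 + 2.241 = 10.263
α = (k/(k−1))·(1 − sum of item variances/total variance) = (7/6)·(1 − 10.263/22.635) = 0.64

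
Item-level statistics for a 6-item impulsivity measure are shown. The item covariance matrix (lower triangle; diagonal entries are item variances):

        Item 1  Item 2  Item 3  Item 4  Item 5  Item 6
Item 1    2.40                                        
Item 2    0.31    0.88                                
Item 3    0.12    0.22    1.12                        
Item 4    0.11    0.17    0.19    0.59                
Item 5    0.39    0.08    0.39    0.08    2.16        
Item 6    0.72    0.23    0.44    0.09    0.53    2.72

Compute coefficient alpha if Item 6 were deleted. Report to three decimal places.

Remaining items: Item 1, Item 2, Item 3, Item 4, Item 5 (k = 5).
ΣVar(i) = 2.40 + 0.88 + 1.12 + 0.59 + 2.16 = 7.15
σ²_total = 7.15 + 2 × 2.06 = 11.27
α (item deleted) = (5/4)·(1 − 7.15/11.27) = 0.457

α = 0.457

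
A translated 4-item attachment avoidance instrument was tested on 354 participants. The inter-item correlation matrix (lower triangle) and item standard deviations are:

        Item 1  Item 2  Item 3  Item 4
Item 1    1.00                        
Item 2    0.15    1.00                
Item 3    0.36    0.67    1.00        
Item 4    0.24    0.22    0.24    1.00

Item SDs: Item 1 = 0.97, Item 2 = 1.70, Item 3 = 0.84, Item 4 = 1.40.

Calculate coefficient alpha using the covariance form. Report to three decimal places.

α = 0.596

Σσ²ᵢ = 0.97² + 1.70² + 0.84² + 1.40² = 6.4965
Covariances σ_ij = r_ij · s_i · s_j:
  σ(Item 1,Item 2) = 0.15 × 0.97 × 1.70 = 0.2473
  σ(Item 1,Item 3) = 0.36 × 0.97 × 0.84 = 0.2933
  σ(Item 1,Item 4) = 0.24 × 0.97 × 1.40 = 0.3259
  σ(Item 2,Item 3) = 0.67 × 1.70 × 0.84 = 0.9568
  σ(Item 2,Item 4) = 0.22 × 1.70 × 1.40 = 0.5236
  σ(Item 3,Item 4) = 0.24 × 0.84 × 1.40 = 0.2822
σ²_T = Σσ²ᵢ + 2·Σσ_ij = 6.4965 + 2 × 2.6291 = 11.7547
α = (4/3)·(1 − 6.4965/11.7547) = 0.596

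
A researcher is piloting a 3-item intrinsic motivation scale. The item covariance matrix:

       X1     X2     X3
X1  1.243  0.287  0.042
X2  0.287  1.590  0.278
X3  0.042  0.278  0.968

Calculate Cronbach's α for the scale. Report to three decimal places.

Σσ²ᵢ = 1.243 + 1.590 + 0.968 = 3.801
Sum of the distinct covariances = 0.607
σ²_total = 3.801 + 2 × 0.607 = 5.015
α = (k/(k−1))·(1 − Σσ²ᵢ/σ²_total) = (3/2)·(1 − 3.801/5.015) = 0.363

Cronbach's α = 0.363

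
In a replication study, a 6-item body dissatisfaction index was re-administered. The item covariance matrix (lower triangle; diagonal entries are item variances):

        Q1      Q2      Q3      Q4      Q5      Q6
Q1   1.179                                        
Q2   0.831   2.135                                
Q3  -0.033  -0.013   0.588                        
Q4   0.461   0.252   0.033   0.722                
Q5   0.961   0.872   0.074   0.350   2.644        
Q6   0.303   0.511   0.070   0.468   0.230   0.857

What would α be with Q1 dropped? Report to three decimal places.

Remaining items: Q2, Q3, Q4, Q5, Q6 (k = 5).
Σσᵢ² = 2.135 + 0.588 + 0.722 + 2.644 + 0.857 = 6.946
total variance = 6.946 + 2 × 2.847 = 12.640
α (item deleted) = (5/4)·(1 − 6.946/12.640) = 0.563

α = 0.563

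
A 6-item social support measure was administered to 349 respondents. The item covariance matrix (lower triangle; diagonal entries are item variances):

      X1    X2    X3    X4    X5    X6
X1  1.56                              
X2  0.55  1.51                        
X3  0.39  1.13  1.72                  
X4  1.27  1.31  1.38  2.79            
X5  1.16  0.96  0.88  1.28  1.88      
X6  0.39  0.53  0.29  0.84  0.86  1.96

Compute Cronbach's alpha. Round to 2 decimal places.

Cronbach's alpha = 0.84

sum of item variances = 1.56 + 1.51 + 1.72 + 2.79 + 1.88 + 1.96 = 11.42
Σ_{i<j} σ_ij = 13.22
total variance = 11.42 + 2 × 13.22 = 37.86
α = (k/(k−1))·(1 − sum of item variances/total variance) = (6/5)·(1 − 11.42/37.86) = 0.84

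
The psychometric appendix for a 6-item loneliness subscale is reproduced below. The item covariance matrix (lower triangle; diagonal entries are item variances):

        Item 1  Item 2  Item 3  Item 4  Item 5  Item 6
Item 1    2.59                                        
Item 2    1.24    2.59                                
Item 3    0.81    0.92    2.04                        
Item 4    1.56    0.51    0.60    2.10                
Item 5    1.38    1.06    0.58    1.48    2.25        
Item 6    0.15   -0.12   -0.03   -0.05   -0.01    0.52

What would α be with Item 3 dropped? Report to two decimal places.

α = 0.74

Remaining items: Item 1, Item 2, Item 4, Item 5, Item 6 (k = 5).
Σσ²ᵢ = 2.59 + 2.59 + 2.10 + 2.25 + 0.52 = 10.05
σ²_total = 10.05 + 2 × 7.20 = 24.45
α (item deleted) = (5/4)·(1 − 10.05/24.45) = 0.74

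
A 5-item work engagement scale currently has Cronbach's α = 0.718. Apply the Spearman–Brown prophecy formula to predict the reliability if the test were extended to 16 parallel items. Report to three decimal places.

predicted reliability = 0.891

Length factor m = 16/5 = 3.2000
α' = m·α / (1 + (m−1)·α)
   = 16/5 × 0.718 / (1 + (16/5 − 1) × 0.718)
   = 2.2976 / 2.5796 = 0.891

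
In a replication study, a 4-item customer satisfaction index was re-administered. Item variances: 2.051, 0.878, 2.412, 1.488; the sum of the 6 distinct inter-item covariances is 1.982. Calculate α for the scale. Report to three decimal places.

α = 0.490

Σσᵢ² = 2.051 + 0.878 + 2.412 + 1.488 = 6.829
Sum of distinct covariances = 1.982
total variance = Σσᵢ² + 2·Σcov = 6.829 + 2 × 1.982 = 10.793
α = (4/3)·(1 − 6.829/10.793) = 0.490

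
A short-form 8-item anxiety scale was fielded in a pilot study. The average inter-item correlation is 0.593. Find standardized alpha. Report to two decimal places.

α = 0.92

Standardized α = k·r̄ / (1 + (k−1)·r̄) = 8 × 0.593 / (1 + 7 × 0.593)
  = 4.7440 / 5.1510 = 0.92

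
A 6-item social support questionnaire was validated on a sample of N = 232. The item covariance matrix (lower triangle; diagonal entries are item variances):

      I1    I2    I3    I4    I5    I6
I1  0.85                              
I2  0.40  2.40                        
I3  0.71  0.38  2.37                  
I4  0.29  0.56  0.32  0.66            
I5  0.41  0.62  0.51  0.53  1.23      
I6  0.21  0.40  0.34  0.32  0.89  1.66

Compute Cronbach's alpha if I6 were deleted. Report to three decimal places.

Remaining items: I1, I2, I3, I4, I5 (k = 5).
Σσ²ᵢ = 0.85 + 2.40 + 2.37 + 0.66 + 1.23 = 7.51
Var(T) = 7.51 + 2 × 4.73 = 16.97
α (item deleted) = (5/4)·(1 − 7.51/16.97) = 0.697

Cronbach's alpha = 0.697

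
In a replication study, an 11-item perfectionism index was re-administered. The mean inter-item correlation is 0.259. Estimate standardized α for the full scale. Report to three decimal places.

Standardized α = k·r̄ / (1 + (k−1)·r̄) = 11 × 0.259 / (1 + 10 × 0.259)
  = 2.8490 / 3.5900 = 0.794

standardized α = 0.794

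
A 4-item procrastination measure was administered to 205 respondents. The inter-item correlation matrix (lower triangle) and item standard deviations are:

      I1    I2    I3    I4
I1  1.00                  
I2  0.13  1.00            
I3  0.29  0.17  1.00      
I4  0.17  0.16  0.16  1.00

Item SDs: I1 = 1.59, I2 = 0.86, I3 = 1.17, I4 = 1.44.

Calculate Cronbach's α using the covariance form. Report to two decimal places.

Cronbach's α = 0.46

Σσ²ᵢ = 1.59² + 0.86² + 1.17² + 1.44² = 6.7102
Covariances σ_ij = r_ij · s_i · s_j:
  σ(I1,I2) = 0.13 × 1.59 × 0.86 = 0.1778
  σ(I1,I3) = 0.29 × 1.59 × 1.17 = 0.5395
  σ(I1,I4) = 0.17 × 1.59 × 1.44 = 0.3892
  σ(I2,I3) = 0.17 × 0.86 × 1.17 = 0.1711
  σ(I2,I4) = 0.16 × 0.86 × 1.44 = 0.1981
  σ(I3,I4) = 0.16 × 1.17 × 1.44 = 0.2696
σ²_T = Σσ²ᵢ + 2·Σσ_ij = 6.7102 + 2 × 1.7453 = 10.2008
α = (4/3)·(1 − 6.7102/10.2008) = 0.46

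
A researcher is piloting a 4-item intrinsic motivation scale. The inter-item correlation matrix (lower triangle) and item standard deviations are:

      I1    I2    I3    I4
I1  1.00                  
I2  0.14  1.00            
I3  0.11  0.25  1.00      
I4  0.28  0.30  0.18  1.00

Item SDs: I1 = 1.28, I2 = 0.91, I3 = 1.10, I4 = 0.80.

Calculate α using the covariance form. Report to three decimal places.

α = 0.484

Σσ²ᵢ = 1.28² + 0.91² + 1.10² + 0.80² = 4.3165
Covariances σ_ij = r_ij · s_i · s_j:
  σ(I1,I2) = 0.14 × 1.28 × 0.91 = 0.1631
  σ(I1,I3) = 0.11 × 1.28 × 1.10 = 0.1549
  σ(I1,I4) = 0.28 × 1.28 × 0.80 = 0.2867
  σ(I2,I3) = 0.25 × 0.91 × 1.10 = 0.2503
  σ(I2,I4) = 0.30 × 0.91 × 0.80 = 0.2184
  σ(I3,I4) = 0.18 × 1.10 × 0.80 = 0.1584
σ²_T = Σσ²ᵢ + 2·Σσ_ij = 4.3165 + 2 × 1.2318 = 6.7801
α = (4/3)·(1 − 4.3165/6.7801) = 0.484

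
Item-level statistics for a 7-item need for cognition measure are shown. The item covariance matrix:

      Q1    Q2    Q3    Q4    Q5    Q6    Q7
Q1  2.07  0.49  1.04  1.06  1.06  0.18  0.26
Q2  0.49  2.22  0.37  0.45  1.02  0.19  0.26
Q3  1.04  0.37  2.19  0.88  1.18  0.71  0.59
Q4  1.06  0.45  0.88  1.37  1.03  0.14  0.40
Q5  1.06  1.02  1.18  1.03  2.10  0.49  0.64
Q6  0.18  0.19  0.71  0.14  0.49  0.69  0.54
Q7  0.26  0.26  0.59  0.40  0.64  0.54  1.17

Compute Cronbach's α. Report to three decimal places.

Σσ²ᵢ = 2.07 + 2.22 + 2.19 + 1.37 + 2.10 + 0.69 + 1.17 = 11.81
Σ_{i<j} σ_ij = 12.98
σ²_total = 11.81 + 2 × 12.98 = 37.77
α = (k/(k−1))·(1 − Σσ²ᵢ/σ²_total) = (7/6)·(1 − 11.81/37.77) = 0.802

Cronbach's α = 0.802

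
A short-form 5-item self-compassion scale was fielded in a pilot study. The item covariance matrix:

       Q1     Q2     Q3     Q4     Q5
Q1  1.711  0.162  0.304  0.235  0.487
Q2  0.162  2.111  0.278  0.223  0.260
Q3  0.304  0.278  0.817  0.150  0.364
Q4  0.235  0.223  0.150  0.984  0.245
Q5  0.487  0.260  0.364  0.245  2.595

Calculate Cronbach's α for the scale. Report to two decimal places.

sum of item variances = 1.711 + 2.111 + 0.817 + 0.984 + 2.595 = 8.218
Sum of off-diagonal covariances = 2.708
Var(T) = 8.218 + 2 × 2.708 = 13.634
α = (k/(k−1))·(1 − sum of item variances/Var(T)) = (5/4)·(1 − 8.218/13.634) = 0.50

α = 0.50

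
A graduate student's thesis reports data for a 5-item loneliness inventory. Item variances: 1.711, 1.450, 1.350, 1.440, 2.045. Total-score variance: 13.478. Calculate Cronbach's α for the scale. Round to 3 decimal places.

α = 0.508

Σσ²ᵢ = 1.711 + 1.450 + 1.350 + 1.440 + 2.045 = 7.996
α = (k/(k−1))·(1 − Σσ²ᵢ/Var(T)) = (5/4)·(1 − 7.996/13.478) = 0.508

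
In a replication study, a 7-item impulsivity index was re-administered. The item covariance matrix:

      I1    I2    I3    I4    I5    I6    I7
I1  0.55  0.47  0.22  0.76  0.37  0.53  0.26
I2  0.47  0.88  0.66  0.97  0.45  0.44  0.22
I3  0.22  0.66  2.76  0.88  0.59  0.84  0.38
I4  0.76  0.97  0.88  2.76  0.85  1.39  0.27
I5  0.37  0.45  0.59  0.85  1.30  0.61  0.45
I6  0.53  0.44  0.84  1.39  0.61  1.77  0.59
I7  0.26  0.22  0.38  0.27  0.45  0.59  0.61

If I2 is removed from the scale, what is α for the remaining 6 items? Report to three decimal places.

Remaining items: I1, I3, I4, I5, I6, I7 (k = 6).
sum of item variances = 0.55 + 2.76 + 2.76 + 1.30 + 1.77 + 0.61 = 9.75
σ²_total = 9.75 + 2 × 8.99 = 27.73
α (item deleted) = (6/5)·(1 − 9.75/27.73) = 0.778

α = 0.778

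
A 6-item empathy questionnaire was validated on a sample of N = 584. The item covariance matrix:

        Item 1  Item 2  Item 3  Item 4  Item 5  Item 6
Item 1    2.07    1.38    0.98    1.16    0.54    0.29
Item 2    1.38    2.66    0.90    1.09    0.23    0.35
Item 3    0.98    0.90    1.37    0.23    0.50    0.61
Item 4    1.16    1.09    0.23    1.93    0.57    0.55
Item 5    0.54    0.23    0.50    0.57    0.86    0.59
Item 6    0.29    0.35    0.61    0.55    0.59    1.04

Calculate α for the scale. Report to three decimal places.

α = 0.801

ΣVar(i) = 2.07 + 2.66 + 1.37 + 1.93 + 0.86 + 1.04 = 9.93
Sum of off-diagonal covariances = 9.97
total variance = 9.93 + 2 × 9.97 = 29.87
α = (k/(k−1))·(1 − ΣVar(i)/total variance) = (6/5)·(1 − 9.93/29.87) = 0.801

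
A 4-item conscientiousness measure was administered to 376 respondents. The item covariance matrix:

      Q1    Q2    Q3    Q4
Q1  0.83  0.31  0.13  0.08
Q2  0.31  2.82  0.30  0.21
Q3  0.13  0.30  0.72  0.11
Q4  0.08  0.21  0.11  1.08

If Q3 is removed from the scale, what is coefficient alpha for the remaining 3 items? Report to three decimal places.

α = 0.304

Remaining items: Q1, Q2, Q4 (k = 3).
ΣVar(i) = 0.83 + 2.82 + 1.08 = 4.73
Var(T) = 4.73 + 2 × 0.60 = 5.93
α (item deleted) = (3/2)·(1 − 4.73/5.93) = 0.304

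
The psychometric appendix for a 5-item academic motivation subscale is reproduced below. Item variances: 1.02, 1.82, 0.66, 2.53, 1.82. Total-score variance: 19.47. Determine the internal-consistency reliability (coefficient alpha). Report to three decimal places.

sum of item variances = 1.02 + 1.82 + 0.66 + 2.53 + 1.82 = 7.85
α = (k/(k−1))·(1 − sum of item variances/σ²_total) = (5/4)·(1 − 7.85/19.47) = 0.746

coefficient alpha = 0.746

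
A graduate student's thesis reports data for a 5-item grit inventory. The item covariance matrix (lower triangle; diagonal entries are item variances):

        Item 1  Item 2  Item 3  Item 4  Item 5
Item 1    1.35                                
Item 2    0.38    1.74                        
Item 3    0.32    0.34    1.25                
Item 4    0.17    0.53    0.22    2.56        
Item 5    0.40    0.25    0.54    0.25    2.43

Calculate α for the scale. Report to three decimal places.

α = 0.527

Σσᵢ² = 1.35 + 1.74 + 1.25 + 2.56 + 2.43 = 9.33
Sum of the distinct covariances = 3.40
σ²_total = 9.33 + 2 × 3.40 = 16.13
α = (k/(k−1))·(1 − Σσᵢ²/σ²_total) = (5/4)·(1 − 9.33/16.13) = 0.527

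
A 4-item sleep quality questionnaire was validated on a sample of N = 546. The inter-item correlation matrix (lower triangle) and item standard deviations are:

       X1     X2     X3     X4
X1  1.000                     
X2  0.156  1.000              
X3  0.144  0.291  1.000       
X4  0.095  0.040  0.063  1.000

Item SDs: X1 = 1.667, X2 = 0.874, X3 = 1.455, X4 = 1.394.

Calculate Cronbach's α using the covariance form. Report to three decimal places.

Σσ²ᵢ = 1.667² + 0.874² + 1.455² + 1.394² = 7.6030
Covariances σ_ij = r_ij · s_i · s_j:
  σ(X1,X2) = 0.156 × 1.667 × 0.874 = 0.2273
  σ(X1,X3) = 0.144 × 1.667 × 1.455 = 0.3493
  σ(X1,X4) = 0.095 × 1.667 × 1.394 = 0.2208
  σ(X2,X3) = 0.291 × 0.874 × 1.455 = 0.3701
  σ(X2,X4) = 0.040 × 0.874 × 1.394 = 0.0487
  σ(X3,X4) = 0.063 × 1.455 × 1.394 = 0.1278
σ²_T = Σσ²ᵢ + 2·Σσ_ij = 7.6030 + 2 × 1.3440 = 10.2910
α = (4/3)·(1 − 7.6030/10.2910) = 0.348

α = 0.348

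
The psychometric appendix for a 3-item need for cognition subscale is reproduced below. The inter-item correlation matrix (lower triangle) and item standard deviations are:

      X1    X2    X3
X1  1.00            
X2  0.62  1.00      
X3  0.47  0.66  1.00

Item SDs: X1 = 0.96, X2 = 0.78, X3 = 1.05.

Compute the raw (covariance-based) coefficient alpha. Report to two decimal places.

α = 0.79

Σσ²ᵢ = 0.96² + 0.78² + 1.05² = 2.6325
Covariances σ_ij = r_ij · s_i · s_j:
  σ(X1,X2) = 0.62 × 0.96 × 0.78 = 0.4643
  σ(X1,X3) = 0.47 × 0.96 × 1.05 = 0.4738
  σ(X2,X3) = 0.66 × 0.78 × 1.05 = 0.5405
σ²_T = Σσ²ᵢ + 2·Σσ_ij = 2.6325 + 2 × 1.4786 = 5.5897
α = (3/2)·(1 − 2.6325/5.5897) = 0.79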